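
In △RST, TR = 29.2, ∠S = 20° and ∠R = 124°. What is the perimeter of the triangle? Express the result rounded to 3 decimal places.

150.161

The third angle is ∠T = 180° − ∠R − ∠S = 36.00°.
Law of sines: ST = TR·sin R/sin S ≈ 70.779.
Law of sines: RS = TR·sin T/sin S ≈ 50.182.
Semiperimeter s = (70.779+29.2+50.182)/2 = 75.081.
Perimeter = 70.779 + 29.2 + 50.182 = 150.16.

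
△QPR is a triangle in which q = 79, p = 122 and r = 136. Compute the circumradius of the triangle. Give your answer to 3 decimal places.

By the law of cosines, cos Q = (p² + r² − q²) / (2·p·r) ≈ 0.81783, so ∠Q ≈ 35.13°.
Circumradius = q/(2 sin Q) ≈ 68.641.

68.641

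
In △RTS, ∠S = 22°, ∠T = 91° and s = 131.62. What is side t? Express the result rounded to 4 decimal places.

The third angle is ∠R = 180° − ∠T − ∠S = 67.00°.
Law of sines: t = s·sin T/sin S ≈ 351.3.

351.3018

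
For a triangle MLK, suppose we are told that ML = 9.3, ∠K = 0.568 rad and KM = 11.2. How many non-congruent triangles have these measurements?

2

KM·sin K = 11.2·sin(0.568 rad) ≈ 6.025.
Since KM sin K < ML < KM (6.025 < 9.3 < 11.2), two triangles exist.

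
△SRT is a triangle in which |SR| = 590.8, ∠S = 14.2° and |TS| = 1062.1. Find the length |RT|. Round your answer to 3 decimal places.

510.362

By the law of cosines, |RT|² = |TS|² + |SR|² − 2·|TS|·|SR|·cos S = 2.6047e+05, so |RT| ≈ 510.36.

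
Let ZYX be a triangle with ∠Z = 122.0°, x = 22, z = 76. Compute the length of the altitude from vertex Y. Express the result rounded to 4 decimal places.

18.6571

Law of sines: sin X = x·sin Z/z ≈ 0.24549.
Since z ≥ x, only the acute value applies: ∠X ≈ 14.21°.
Then ∠Y = 180° − ∠Z − ∠X ≈ 43.79°.
Law of sines gives y = z·sin Y/sin Z ≈ 62.016.
Area = ½·z·x·sin Y ≈ 578.52.
The altitude from Y has length 2·area/y ≈ 18.657.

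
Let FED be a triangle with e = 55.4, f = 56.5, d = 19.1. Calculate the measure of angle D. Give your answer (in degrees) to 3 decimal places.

By the law of cosines, cos D = (f² + e² − d²) / (2·f·e) ≈ 0.94192, so ∠D ≈ 19.62°.

∠D ≈ 19.624°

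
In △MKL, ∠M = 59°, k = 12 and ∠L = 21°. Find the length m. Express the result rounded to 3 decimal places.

10.445

The third angle is ∠K = 180° − ∠L − ∠M = 100.00°.
Law of sines: m = k·sin M/sin K ≈ 10.445.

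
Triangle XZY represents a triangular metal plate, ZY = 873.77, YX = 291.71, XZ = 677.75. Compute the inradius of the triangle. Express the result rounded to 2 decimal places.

r ≈ 89.30

Semiperimeter s = (873.77 + 291.71 + 677.75)/2 = 921.62.
Heron's formula: area = √(921.62·47.845·629.9·243.87) ≈ 82301.
Inradius = area/s = 82301/921.62 ≈ 89.301.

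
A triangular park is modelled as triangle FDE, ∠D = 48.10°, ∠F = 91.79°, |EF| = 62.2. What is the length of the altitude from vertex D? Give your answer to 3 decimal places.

The third angle is ∠E = 180° − ∠F − ∠D = 40.11°.
Law of sines: |DE| = |EF|·sin F/sin D ≈ 83.526.
Law of sines: |FD| = |EF|·sin E/sin D ≈ 53.839.
Area = ½·|EF|·|DE|·sin E ≈ 1673.6.
The altitude from D has length 2·area/|EF| ≈ 53.812.

h_D ≈ 53.812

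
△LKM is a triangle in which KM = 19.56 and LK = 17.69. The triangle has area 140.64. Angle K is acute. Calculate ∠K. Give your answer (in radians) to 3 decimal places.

0.949

From area = ½·LK·KM·sin K, we get sin K = 2·area/(LK·KM) ≈ 0.81291.
Taking the acute solution, ∠K ≈ 0.949 rad.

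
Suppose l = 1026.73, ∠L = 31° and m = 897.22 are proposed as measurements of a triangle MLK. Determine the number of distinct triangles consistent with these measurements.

1

m·sin L = 897.22·sin(31°) ≈ 462.1.
Since l ≥ m, exactly one triangle exists.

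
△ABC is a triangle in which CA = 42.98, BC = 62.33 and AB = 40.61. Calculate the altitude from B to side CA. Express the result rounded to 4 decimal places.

Semiperimeter s = (62.33 + 42.98 + 40.61)/2 = 72.96.
Heron's formula: area = √(72.96·10.63·29.98·32.35) ≈ 867.29.
The altitude from B has length 2·area/CA ≈ 40.358.

h_B ≈ 40.3576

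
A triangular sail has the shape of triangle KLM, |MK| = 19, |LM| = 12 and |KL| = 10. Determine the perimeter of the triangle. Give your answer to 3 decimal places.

Perimeter = 12 + 19 + 10 = 41.

perimeter ≈ 41.000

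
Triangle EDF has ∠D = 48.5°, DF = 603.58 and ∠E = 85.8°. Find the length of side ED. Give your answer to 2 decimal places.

The third angle is ∠F = 180° − ∠E − ∠D = 45.70°.
Law of sines: ED = DF·sin F/sin E ≈ 433.14.

433.14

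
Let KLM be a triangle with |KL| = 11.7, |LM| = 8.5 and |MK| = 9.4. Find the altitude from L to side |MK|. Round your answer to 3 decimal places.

h_L ≈ 8.406

Semiperimeter s = (8.5 + 9.4 + 11.7)/2 = 14.8.
Heron's formula: area = √(14.8·6.3·5.4·3.1) ≈ 39.507.
The altitude from L has length 2·area/|MK| ≈ 8.4058.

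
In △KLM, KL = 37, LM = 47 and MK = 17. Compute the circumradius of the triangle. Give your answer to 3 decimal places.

26.141

By the law of cosines, cos K = (MK² + KL² − LM²) / (2·MK·KL) ≈ -0.43800, so ∠K ≈ 115.98°.
Circumradius = LM/(2 sin K) ≈ 26.141.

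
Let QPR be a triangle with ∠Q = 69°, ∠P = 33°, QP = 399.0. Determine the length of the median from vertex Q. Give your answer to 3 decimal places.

260.813

The third angle is ∠R = 180° − ∠Q − ∠P = 78.00°.
Law of sines: PR = QP·sin Q/sin R ≈ 380.82.
Law of sines: RQ = QP·sin P/sin R ≈ 222.17.
Median from Q: ½√(2·RQ² + 2·QP² − PR²) ≈ 260.81.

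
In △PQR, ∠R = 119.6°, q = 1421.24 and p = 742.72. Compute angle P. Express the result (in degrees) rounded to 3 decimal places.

By the law of cosines, r² = p² + q² − 2·p·q·cos R = 3.6143e+06, so r ≈ 1901.1.
Law of cosines again: cos P = (q² + r² − p²)/(2·q·r) ≈ 0.94054, so ∠P ≈ 19.86°.

∠P ≈ 19.858°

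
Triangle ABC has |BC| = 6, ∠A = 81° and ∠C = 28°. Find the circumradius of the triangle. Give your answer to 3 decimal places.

The third angle is ∠B = 180° − ∠C − ∠A = 71.00°.
Law of sines: |CA| = |BC|·sin B/sin A ≈ 5.7438.
Law of sines: |AB| = |BC|·sin C/sin A ≈ 2.8519.
Circumradius = |BC|/(2 sin A) ≈ 3.0374.

R ≈ 3.037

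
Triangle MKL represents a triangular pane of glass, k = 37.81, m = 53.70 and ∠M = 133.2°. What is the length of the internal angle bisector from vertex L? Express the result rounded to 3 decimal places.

43.948

Law of sines: sin K = k·sin M/m ≈ 0.51326.
Since m ≥ k, only the acute value applies: ∠K ≈ 30.88°.
Then ∠L = 180° − ∠M − ∠K ≈ 15.92°.
Law of sines gives l = m·sin L/sin M ≈ 20.204.
The bisector from L has length 2·m·k·cos(∠L/2)/(m+k) ≈ 43.948.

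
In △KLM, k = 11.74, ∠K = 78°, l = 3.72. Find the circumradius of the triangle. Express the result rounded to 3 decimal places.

R ≈ 6.001

Law of sines: sin L = l·sin K/k ≈ 0.30994.
Since k ≥ l, only the acute value applies: ∠L ≈ 18.06°.
Then ∠M = 180° − ∠K − ∠L ≈ 83.94°.
Law of sines gives m = k·sin M/sin K ≈ 11.935.
Circumradius = k/(2 sin K) ≈ 6.0011.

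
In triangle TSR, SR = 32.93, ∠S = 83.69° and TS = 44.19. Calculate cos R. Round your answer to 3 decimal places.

0.539

By the law of cosines, RT² = TS² + SR² − 2·TS·SR·cos S = 2717.3, so RT ≈ 52.127.
Law of cosines again: cos R = (SR² + RT² − TS²)/(2·SR·RT) ≈ 0.53855, so ∠R ≈ 57.42°.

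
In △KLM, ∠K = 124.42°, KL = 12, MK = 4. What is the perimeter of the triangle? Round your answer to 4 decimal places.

perimeter ≈ 30.6378

By the law of cosines, LM² = MK² + KL² − 2·MK·KL·cos K = 214.26, so LM ≈ 14.638.
Semiperimeter s = (14.638+4+12)/2 = 15.319.
Perimeter = 14.638 + 4 + 12 = 30.638.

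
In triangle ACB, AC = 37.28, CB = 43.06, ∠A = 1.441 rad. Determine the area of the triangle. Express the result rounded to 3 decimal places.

497.346

Law of sines: sin B = AC·sin A/CB ≈ 0.85849.
Since CB ≥ AC, only the acute value applies: ∠B ≈ 1.032 rad.
Then ∠C = π − ∠A − ∠B ≈ 0.668 rad.
Law of sines gives BA = CB·sin C/sin A ≈ 26.908.
Area = ½·CB·AC·sin C ≈ 497.35.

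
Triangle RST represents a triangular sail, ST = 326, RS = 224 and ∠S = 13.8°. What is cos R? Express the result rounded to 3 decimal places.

-0.766

By the law of cosines, TR² = RS² + ST² − 2·RS·ST·cos S = 14620, so TR ≈ 120.91.
Law of cosines again: cos R = (TR² + RS² − ST²)/(2·TR·RS) ≈ -0.76576, so ∠R ≈ 139.97°.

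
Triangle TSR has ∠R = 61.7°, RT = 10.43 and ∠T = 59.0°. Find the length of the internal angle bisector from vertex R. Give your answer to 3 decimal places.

t_R ≈ 8.940

The third angle is ∠S = 180° − ∠R − ∠T = 59.30°.
Law of sines: SR = RT·sin T/sin S ≈ 10.397.
Law of sines: TS = RT·sin R/sin S ≈ 10.68.
The bisector from R has length 2·SR·RT·cos(∠R/2)/(SR+RT) ≈ 8.9403.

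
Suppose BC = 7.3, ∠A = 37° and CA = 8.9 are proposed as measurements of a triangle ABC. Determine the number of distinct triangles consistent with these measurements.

2

CA·sin A = 8.9·sin(37°) ≈ 5.356.
Since CA sin A < BC < CA (5.356 < 7.3 < 8.9), two triangles exist.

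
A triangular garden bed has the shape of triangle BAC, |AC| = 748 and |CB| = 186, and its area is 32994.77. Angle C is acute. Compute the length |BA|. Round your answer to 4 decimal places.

From area = ½·|AC|·|CB|·sin C, we get sin C = 2·area/(|AC|·|CB|) ≈ 0.47431.
Taking the acute solution, ∠C ≈ 28.31°.
Law of cosines then gives |BA| ≈ 590.88.

590.8763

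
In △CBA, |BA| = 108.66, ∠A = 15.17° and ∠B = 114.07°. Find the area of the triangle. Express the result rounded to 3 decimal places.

The third angle is ∠C = 180° − ∠B − ∠A = 50.76°.
Law of sines: |AC| = |BA|·sin B/sin C ≈ 128.1.
Law of sines: |CB| = |BA|·sin A/sin C ≈ 36.713.
Area = ½·|BA|·|AC|·sin A ≈ 1821.2.

1821.196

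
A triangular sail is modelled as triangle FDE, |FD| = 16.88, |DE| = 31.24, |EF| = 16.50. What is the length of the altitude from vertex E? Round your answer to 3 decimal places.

Semiperimeter s = (31.24 + 16.5 + 16.88)/2 = 32.31.
Heron's formula: area = √(32.31·1.07·15.81·15.43) ≈ 91.835.
The altitude from E has length 2·area/|FD| ≈ 10.881.

10.881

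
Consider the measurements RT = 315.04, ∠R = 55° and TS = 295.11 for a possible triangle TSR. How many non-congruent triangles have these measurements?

RT·sin R = 315.04·sin(55°) ≈ 258.1.
Since RT sin R < TS < RT (258.1 < 295.11 < 315.04), two triangles exist.

2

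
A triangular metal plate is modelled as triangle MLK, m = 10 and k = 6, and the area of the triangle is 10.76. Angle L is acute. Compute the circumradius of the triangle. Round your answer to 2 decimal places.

R ≈ 6.83

From area = ½·k·m·sin L, we get sin L = 2·area/(k·m) ≈ 0.35867.
Taking the acute solution, ∠L ≈ 21.02°.
Law of cosines then gives l ≈ 4.8974.
Circumradius = l/(2 sin L) ≈ 6.8272.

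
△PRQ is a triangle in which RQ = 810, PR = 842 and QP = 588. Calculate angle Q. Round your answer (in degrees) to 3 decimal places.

72.093

By the law of cosines, cos Q = (RQ² + QP² − PR²) / (2·RQ·QP) ≈ 0.30747, so ∠Q ≈ 72.09°.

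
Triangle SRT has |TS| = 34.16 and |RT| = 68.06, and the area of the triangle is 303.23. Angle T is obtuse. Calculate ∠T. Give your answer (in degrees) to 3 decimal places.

∠T ≈ 164.879°

From area = ½·|RT|·|TS|·sin T, we get sin T = 2·area/(|RT|·|TS|) ≈ 0.26085.
Taking the obtuse solution, ∠T ≈ 164.88°.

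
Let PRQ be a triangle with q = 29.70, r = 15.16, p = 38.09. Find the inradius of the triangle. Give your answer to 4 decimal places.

5.0288

Semiperimeter s = (38.09 + 15.16 + 29.7)/2 = 41.475.
Heron's formula: area = √(41.475·3.385·26.315·11.775) ≈ 208.57.
Inradius = area/s = 208.57/41.475 ≈ 5.0288.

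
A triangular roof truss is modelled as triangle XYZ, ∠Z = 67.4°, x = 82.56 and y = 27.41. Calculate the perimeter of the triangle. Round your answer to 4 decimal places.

186.3124

By the law of cosines, z² = x² + y² − 2·x·y·cos Z = 5828.2, so z ≈ 76.342.
Semiperimeter s = (82.56+27.41+76.342)/2 = 93.156.
Perimeter = 82.56 + 27.41 + 76.342 = 186.31.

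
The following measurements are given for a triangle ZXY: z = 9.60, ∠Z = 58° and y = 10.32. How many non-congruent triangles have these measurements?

y·sin Z = 10.32·sin(58°) ≈ 8.752.
Since y sin Z < z < y (8.752 < 9.60 < 10.32), two triangles exist.

2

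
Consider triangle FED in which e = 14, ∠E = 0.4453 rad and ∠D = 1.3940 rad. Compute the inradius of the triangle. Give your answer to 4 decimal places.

The third angle is ∠F = π − ∠E − ∠D = 1.3023 rad.
Law of sines: f = e·sin F/sin E ≈ 31.338.
Law of sines: d = e·sin D/sin E ≈ 31.996.
Area = ½·e·f·sin D ≈ 215.95.
Semiperimeter s = (31.338+14+31.996)/2 = 38.667.
Inradius = area/s = 215.95/38.667 ≈ 5.5848.

r ≈ 5.5848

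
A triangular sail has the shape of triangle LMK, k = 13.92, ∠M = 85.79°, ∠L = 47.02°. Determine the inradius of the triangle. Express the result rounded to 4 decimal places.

The third angle is ∠K = 180° − ∠L − ∠M = 47.19°.
Law of sines: l = k·sin L/sin K ≈ 13.882.
Law of sines: m = k·sin M/sin K ≈ 18.923.
Area = ½·k·l·sin M ≈ 96.356.
Semiperimeter s = (13.882+18.923+13.92)/2 = 23.363.
Inradius = area/s = 96.356/23.363 ≈ 4.1244.

r ≈ 4.1244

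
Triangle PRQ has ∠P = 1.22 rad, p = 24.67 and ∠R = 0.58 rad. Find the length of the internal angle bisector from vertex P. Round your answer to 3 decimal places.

The third angle is ∠Q = π − ∠P − ∠R = 1.342 rad.
Law of sines: r = p·sin R/sin P ≈ 14.397.
Law of sines: q = p·sin Q/sin P ≈ 25.583.
The bisector from P has length 2·r·q·cos(∠P/2)/(r+q) ≈ 15.102.

t_P ≈ 15.102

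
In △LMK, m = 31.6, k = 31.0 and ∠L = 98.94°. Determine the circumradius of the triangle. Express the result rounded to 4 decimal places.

By the law of cosines, l² = m² + k² − 2·m·k·cos L = 2264, so l ≈ 47.582.
Area = ½·m·k·sin L ≈ 483.85.
Circumradius = l/(2 sin L) ≈ 24.083.

24.0834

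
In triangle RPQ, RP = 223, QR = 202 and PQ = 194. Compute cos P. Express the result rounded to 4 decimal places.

0.5381

By the law of cosines, cos P = (RP² + PQ² − QR²) / (2·RP·PQ) ≈ 0.53813, so ∠P ≈ 57.44°.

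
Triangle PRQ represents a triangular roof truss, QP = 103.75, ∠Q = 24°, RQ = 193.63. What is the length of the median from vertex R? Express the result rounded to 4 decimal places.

m_R ≈ 147.7541

By the law of cosines, PR² = RQ² + QP² − 2·RQ·QP·cos Q = 11552, so PR ≈ 107.48.
Median from R: ½√(2·PR² + 2·RQ² − QP²) ≈ 147.75.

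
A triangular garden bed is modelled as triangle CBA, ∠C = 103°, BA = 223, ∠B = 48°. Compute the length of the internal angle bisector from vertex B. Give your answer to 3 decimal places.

The third angle is ∠A = 180° − ∠C − ∠B = 29.00°.
Law of sines: AC = BA·sin B/sin C ≈ 170.08.
Law of sines: CB = BA·sin A/sin C ≈ 110.96.
The bisector from B has length 2·CB·BA·cos(∠B/2)/(CB+BA) ≈ 135.37.

t_B ≈ 135.372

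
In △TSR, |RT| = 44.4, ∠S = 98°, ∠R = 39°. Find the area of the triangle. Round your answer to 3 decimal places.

area ≈ 427.207

The third angle is ∠T = 180° − ∠S − ∠R = 43.00°.
Law of sines: |SR| = |RT|·sin T/sin S ≈ 30.578.
Law of sines: |TS| = |RT|·sin R/sin S ≈ 28.216.
Area = ½·|RT|·|SR|·sin R ≈ 427.21.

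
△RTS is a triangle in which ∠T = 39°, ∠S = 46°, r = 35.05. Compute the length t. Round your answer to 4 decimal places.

22.1419

The third angle is ∠R = 180° − ∠T − ∠S = 95.00°.
Law of sines: t = r·sin T/sin R ≈ 22.142.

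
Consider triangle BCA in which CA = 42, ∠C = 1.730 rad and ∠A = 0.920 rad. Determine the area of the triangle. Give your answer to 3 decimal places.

The third angle is ∠B = π − ∠C − ∠A = 0.492 rad.
Law of sines: AB = CA·sin C/sin B ≈ 87.852.
Law of sines: BC = CA·sin A/sin B ≈ 70.79.
Area = ½·CA·AB·sin A ≈ 1467.8.

area ≈ 1467.800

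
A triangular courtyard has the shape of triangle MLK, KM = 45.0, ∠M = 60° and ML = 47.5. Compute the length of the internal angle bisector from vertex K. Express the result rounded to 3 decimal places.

38.982

By the law of cosines, LK² = KM² + ML² − 2·KM·ML·cos M = 2143.7, so LK ≈ 46.301.
Law of cosines again: cos K = (LK² + KM² − ML²)/(2·LK·KM) ≈ 0.45896, so ∠K ≈ 62.68°.
The bisector from K has length 2·LK·KM·cos(∠K/2)/(LK+KM) ≈ 38.982.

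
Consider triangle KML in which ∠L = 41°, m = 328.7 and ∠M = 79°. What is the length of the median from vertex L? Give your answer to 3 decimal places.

The third angle is ∠K = 180° − ∠M − ∠L = 60.00°.
Law of sines: k = m·sin K/sin M ≈ 289.99.
Law of sines: l = m·sin L/sin M ≈ 219.68.
Median from L: ½√(2·k² + 2·m² − l²) ≈ 289.83.

289.834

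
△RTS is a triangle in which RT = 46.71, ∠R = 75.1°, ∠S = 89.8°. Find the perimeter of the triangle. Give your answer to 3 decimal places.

The third angle is ∠T = 180° − ∠S − ∠R = 15.10°.
Law of sines: TS = RT·sin R/sin S ≈ 45.14.
Law of sines: SR = RT·sin T/sin S ≈ 12.168.
Semiperimeter s = (45.14+12.168+46.71)/2 = 52.009.
Perimeter = 45.14 + 12.168 + 46.71 = 104.02.

104.018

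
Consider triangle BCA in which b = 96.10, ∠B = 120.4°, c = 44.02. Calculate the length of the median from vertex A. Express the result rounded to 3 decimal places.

Law of sines: sin C = c·sin B/b ≈ 0.39509.
Since b ≥ c, only the acute value applies: ∠C ≈ 23.27°.
Then ∠A = 180° − ∠B − ∠C ≈ 36.33°.
Law of sines gives a = b·sin A/sin B ≈ 66.006.
Median from A: ½√(2·b² + 2·c² − a²) ≈ 67.062.

67.062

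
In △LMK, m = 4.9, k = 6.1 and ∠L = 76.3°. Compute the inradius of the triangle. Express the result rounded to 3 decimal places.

r ≈ 1.626

By the law of cosines, l² = m² + k² − 2·m·k·cos L = 47.062, so l ≈ 6.8602.
Area = ½·m·k·sin L ≈ 14.52.
Semiperimeter s = (6.8602+4.9+6.1)/2 = 8.9301.
Inradius = area/s = 14.52/8.9301 ≈ 1.6259.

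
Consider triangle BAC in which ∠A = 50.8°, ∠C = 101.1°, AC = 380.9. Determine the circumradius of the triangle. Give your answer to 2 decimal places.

The third angle is ∠B = 180° − ∠A − ∠C = 28.10°.
Law of sines: CB = AC·sin A/sin B ≈ 626.69.
Law of sines: BA = AC·sin C/sin B ≈ 793.56.
Circumradius = AC/(2 sin B) ≈ 404.34.

404.34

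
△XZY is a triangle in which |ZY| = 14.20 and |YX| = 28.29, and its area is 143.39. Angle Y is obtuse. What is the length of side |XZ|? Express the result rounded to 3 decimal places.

39.555

From area = ½·|ZY|·|YX|·sin Y, we get sin Y = 2·area/(|ZY|·|YX|) ≈ 0.71388.
Taking the obtuse solution, ∠Y ≈ 134.45°.
Law of cosines then gives |XZ| ≈ 39.555.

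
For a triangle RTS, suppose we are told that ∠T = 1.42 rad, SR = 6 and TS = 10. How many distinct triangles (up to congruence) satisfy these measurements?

TS·sin T = 10·sin(1.42 rad) ≈ 9.887.
Since SR = 6 < 9.887 = TS sin T, no triangle exists.

0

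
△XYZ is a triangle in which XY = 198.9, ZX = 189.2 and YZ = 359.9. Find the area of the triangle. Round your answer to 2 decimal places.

area ≈ 13062.89

Semiperimeter s = (359.9 + 189.2 + 198.9)/2 = 374.
Heron's formula: area = √(374·14.1·184.8·175.1) ≈ 13063.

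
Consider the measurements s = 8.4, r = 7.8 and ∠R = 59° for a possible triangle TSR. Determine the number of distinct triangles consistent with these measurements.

s·sin R = 8.4·sin(59°) ≈ 7.2.
Since s sin R < r < s (7.2 < 7.8 < 8.4), two triangles exist.

2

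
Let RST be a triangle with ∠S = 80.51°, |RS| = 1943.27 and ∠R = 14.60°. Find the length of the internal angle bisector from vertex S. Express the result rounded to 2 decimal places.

t_S ≈ 599.05

The third angle is ∠T = 180° − ∠R − ∠S = 84.89°.
Law of sines: |ST| = |RS|·sin R/sin T ≈ 491.79.
Law of sines: |TR| = |RS|·sin S/sin T ≈ 1924.3.
The bisector from S has length 2·|RS|·|ST|·cos(∠S/2)/(|RS|+|ST|) ≈ 599.05.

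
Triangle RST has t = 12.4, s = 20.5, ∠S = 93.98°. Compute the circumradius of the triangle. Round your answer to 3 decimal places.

10.275

Law of sines: sin T = t·sin S/s ≈ 0.60342.
Since s ≥ t, only the acute value applies: ∠T ≈ 37.12°.
Then ∠R = 180° − ∠S − ∠T ≈ 48.90°.
Law of sines gives r = s·sin R/sin S ≈ 15.487.
Circumradius = s/(2 sin S) ≈ 10.275.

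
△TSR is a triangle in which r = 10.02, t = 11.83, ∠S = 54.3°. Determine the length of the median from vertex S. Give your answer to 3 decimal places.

By the law of cosines, s² = r² + t² − 2·r·t·cos S = 102.01, so s ≈ 10.1.
Median from S: ½√(2·r² + 2·t² − s²) ≈ 9.73.

9.730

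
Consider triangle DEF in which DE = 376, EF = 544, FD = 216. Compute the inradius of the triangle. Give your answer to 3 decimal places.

Semiperimeter s = (544 + 216 + 376)/2 = 568.
Heron's formula: area = √(568·24·352·192) ≈ 30353.
Inradius = area/s = 30353/568 ≈ 53.438.

r ≈ 53.438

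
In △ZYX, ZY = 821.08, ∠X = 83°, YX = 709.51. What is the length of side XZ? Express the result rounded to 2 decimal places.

Law of sines: sin Z = YX·sin X/ZY ≈ 0.85768.
Since ZY ≥ YX, only the acute value applies: ∠Z ≈ 59.06°.
Then ∠Y = 180° − ∠X − ∠Z ≈ 37.94°.
Law of sines gives XZ = ZY·sin Y/sin X ≈ 508.66.

508.66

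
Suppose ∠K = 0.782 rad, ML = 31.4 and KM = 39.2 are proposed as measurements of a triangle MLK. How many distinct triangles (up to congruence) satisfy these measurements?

KM·sin K = 39.2·sin(0.782 rad) ≈ 27.62.
Since KM sin K < ML < KM (27.62 < 31.4 < 39.2), two triangles exist.

2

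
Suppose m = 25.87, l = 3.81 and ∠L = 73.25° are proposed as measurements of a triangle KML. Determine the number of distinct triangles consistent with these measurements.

m·sin L = 25.87·sin(73.25°) ≈ 24.77.
Since l = 3.81 < 24.77 = m sin L, no triangle exists.

0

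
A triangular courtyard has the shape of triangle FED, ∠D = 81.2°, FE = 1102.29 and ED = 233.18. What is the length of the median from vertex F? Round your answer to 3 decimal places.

m_F ≈ 1101.812

Law of sines: sin F = ED·sin D/FE ≈ 0.20905.
Since FE ≥ ED, only the acute value applies: ∠F ≈ 12.07°.
Then ∠E = 180° − ∠D − ∠F ≈ 86.73°.
Law of sines gives DF = FE·sin E/sin D ≈ 1113.6.
Median from F: ½√(2·DF² + 2·FE² − ED²) ≈ 1101.8.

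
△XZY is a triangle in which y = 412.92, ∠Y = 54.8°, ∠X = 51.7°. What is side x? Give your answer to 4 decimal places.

396.5635

The third angle is ∠Z = 180° − ∠Y − ∠X = 73.50°.
Law of sines: x = y·sin X/sin Y ≈ 396.56.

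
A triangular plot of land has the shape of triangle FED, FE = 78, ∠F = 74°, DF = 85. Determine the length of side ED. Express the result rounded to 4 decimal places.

By the law of cosines, ED² = DF² + FE² − 2·DF·FE·cos F = 9654, so ED ≈ 98.255.

98.2550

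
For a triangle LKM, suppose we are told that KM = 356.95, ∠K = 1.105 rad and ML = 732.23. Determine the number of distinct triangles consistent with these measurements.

1

KM·sin K = 356.95·sin(1.105 rad) ≈ 318.9.
Since ML ≥ KM, exactly one triangle exists.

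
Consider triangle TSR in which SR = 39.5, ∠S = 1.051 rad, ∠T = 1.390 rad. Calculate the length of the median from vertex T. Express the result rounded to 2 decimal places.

The third angle is ∠R = π − ∠T − ∠S = 0.701 rad.
Law of sines: RT = SR·sin S/sin T ≈ 34.851.
Law of sines: TS = SR·sin R/sin T ≈ 25.886.
Median from T: ½√(2·RT² + 2·TS² − SR²) ≈ 23.501.

m_T ≈ 23.50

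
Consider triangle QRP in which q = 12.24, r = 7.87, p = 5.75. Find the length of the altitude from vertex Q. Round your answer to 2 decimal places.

Semiperimeter s = (12.24 + 7.87 + 5.75)/2 = 12.93.
Heron's formula: area = √(12.93·0.69·5.06·7.18) ≈ 18.004.
The altitude from Q has length 2·area/q ≈ 2.9418.

h_Q ≈ 2.94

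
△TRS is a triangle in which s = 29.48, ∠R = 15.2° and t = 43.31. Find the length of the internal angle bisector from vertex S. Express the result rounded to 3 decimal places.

t_S ≈ 23.467

By the law of cosines, r² = s² + t² − 2·s·t·cos R = 280.6, so r ≈ 16.751.
Law of cosines again: cos S = (t² + r² − s²)/(2·t·r) ≈ 0.88718, so ∠S ≈ 27.48°.
The bisector from S has length 2·t·r·cos(∠S/2)/(t+r) ≈ 23.467.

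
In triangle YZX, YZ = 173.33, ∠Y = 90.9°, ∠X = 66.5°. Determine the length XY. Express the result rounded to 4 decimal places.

The third angle is ∠Z = 180° − ∠X − ∠Y = 22.60°.
Law of sines: XY = YZ·sin Z/sin X ≈ 72.634.

72.6342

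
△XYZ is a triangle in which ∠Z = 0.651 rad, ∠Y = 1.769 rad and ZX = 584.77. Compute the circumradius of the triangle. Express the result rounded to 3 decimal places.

298.224

The third angle is ∠X = π − ∠Y − ∠Z = 0.722 rad.
Law of sines: YZ = ZX·sin X/sin Y ≈ 394.
Law of sines: XY = ZX·sin Z/sin Y ≈ 361.44.
Circumradius = ZX/(2 sin Y) ≈ 298.22.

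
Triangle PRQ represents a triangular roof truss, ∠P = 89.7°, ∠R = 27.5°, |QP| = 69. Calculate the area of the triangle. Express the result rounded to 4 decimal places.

The third angle is ∠Q = 180° − ∠P − ∠R = 62.80°.
Law of sines: |RQ| = |QP|·sin P/sin R ≈ 149.43.
Law of sines: |PR| = |QP|·sin Q/sin R ≈ 132.91.
Area = ½·|QP|·|RQ|·sin Q ≈ 4585.2.

4585.2366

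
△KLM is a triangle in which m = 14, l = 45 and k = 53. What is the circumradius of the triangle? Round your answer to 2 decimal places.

By the law of cosines, cos K = (l² + m² − k²) / (2·l·m) ≈ -0.46667, so ∠K ≈ 117.82°.
Circumradius = k/(2 sin K) ≈ 29.963.

29.96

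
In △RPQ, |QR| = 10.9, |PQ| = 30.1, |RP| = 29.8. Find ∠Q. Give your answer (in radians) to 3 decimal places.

By the law of cosines, cos Q = (|PQ|² + |QR|² − |RP|²) / (2·|PQ|·|QR|) ≈ 0.20845, so ∠Q ≈ 1.361 rad.

1.361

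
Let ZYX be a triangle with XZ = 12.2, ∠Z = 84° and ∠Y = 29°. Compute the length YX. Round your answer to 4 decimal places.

25.0267

The third angle is ∠X = 180° − ∠Z − ∠Y = 67.00°.
Law of sines: YX = XZ·sin Z/sin Y ≈ 25.027.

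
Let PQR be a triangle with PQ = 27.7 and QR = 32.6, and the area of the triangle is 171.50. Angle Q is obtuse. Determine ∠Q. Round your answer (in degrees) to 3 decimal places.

157.676

From area = ½·PQ·QR·sin Q, we get sin Q = 2·area/(PQ·QR) ≈ 0.37984.
Taking the obtuse solution, ∠Q ≈ 157.68°.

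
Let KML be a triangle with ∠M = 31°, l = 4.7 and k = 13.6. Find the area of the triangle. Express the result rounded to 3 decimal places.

Area = ½·l·k·sin M ≈ 16.461.

area ≈ 16.461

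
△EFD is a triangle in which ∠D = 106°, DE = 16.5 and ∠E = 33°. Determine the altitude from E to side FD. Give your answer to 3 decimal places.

The third angle is ∠F = 180° − ∠D − ∠E = 41.00°.
Law of sines: FD = DE·sin E/sin F ≈ 13.698.
Law of sines: EF = DE·sin D/sin F ≈ 24.176.
Area = ½·DE·FD·sin D ≈ 108.63.
The altitude from E has length 2·area/FD ≈ 15.861.

h_E ≈ 15.861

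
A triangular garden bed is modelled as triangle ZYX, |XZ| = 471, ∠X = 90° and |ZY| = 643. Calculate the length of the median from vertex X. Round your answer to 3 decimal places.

321.500

Law of sines: sin Y = |XZ|·sin X/|ZY| ≈ 0.73250.
Since |ZY| ≥ |XZ|, only the acute value applies: ∠Y ≈ 47.10°.
Then ∠Z = 180° − ∠X − ∠Y ≈ 42.90°.
Law of sines gives |YX| = |ZY|·sin Z/sin X ≈ 437.73.
Median from X: ½√(2·|YX|² + 2·|XZ|² − |ZY|²) ≈ 321.5.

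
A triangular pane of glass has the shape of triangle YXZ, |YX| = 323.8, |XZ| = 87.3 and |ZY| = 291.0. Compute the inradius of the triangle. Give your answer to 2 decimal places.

Semiperimeter s = (87.3 + 291 + 323.8)/2 = 351.05.
Heron's formula: area = √(351.05·263.75·60.05·27.25) ≈ 12309.
Inradius = area/s = 12309/351.05 ≈ 35.063.

35.06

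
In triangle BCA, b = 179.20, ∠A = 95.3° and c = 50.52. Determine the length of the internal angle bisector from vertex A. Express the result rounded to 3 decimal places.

By the law of cosines, a² = b² + c² − 2·b·c·cos A = 36337, so a ≈ 190.62.
The bisector from A has length 2·b·c·cos(∠A/2)/(b+c) ≈ 53.097.

53.097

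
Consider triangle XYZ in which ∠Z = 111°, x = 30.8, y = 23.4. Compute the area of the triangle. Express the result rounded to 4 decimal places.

area ≈ 336.4250

Area = ½·x·y·sin Z ≈ 336.43.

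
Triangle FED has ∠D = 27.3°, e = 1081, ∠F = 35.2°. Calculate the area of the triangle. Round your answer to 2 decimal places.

174149.31

The third angle is ∠E = 180° − ∠D − ∠F = 117.50°.
Law of sines: f = e·sin F/sin E ≈ 702.5.
Law of sines: d = e·sin D/sin E ≈ 558.96.
Area = ½·e·f·sin D ≈ 1.7415e+05.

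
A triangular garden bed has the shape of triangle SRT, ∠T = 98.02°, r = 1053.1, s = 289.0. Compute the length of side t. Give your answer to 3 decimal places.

By the law of cosines, t² = s² + r² − 2·s·r·cos T = 1.2775e+06, so t ≈ 1130.2.

1130.250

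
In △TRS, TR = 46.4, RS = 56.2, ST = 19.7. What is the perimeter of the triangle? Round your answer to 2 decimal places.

Perimeter = 56.2 + 19.7 + 46.4 = 122.3.

122.30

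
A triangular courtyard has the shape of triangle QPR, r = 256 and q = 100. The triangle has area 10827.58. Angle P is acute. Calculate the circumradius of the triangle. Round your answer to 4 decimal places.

From area = ½·r·q·sin P, we get sin P = 2·area/(r·q) ≈ 0.84590.
Taking the acute solution, ∠P ≈ 1.008 rad.
Law of cosines then gives p ≈ 219.61.
Circumradius = p/(2 sin P) ≈ 129.81.

129.8088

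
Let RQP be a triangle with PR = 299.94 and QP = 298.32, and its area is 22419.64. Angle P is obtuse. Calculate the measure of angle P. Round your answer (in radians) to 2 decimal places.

From area = ½·QP·PR·sin P, we get sin P = 2·area/(QP·PR) ≈ 0.50112.
Taking the obtuse solution, ∠P ≈ 2.617 rad.

∠P ≈ 2.62 rad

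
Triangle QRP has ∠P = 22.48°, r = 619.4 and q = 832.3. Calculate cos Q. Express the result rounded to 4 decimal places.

By the law of cosines, p² = q² + r² − 2·q·r·cos P = 1.2367e+05, so p ≈ 351.67.
Law of cosines again: cos Q = (r² + p² − q²)/(2·r·p) ≈ -0.42556, so ∠Q ≈ 115.19°.

cos Q ≈ -0.4256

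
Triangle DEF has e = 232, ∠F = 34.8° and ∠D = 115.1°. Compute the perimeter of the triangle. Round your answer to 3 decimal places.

perimeter ≈ 914.932

The third angle is ∠E = 180° − ∠F − ∠D = 30.10°.
Law of sines: d = e·sin D/sin E ≈ 418.92.
Law of sines: f = e·sin F/sin E ≈ 264.01.
Semiperimeter s = (418.92+232+264.01)/2 = 457.47.
Perimeter = 418.92 + 232 + 264.01 = 914.93.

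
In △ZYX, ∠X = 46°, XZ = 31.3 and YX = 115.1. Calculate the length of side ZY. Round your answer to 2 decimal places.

By the law of cosines, ZY² = YX² + XZ² − 2·YX·XZ·cos X = 9222.5, so ZY ≈ 96.034.

96.03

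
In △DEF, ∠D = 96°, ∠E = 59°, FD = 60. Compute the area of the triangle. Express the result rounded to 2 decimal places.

area ≈ 882.61

The third angle is ∠F = 180° − ∠D − ∠E = 25.00°.
Law of sines: EF = FD·sin D/sin E ≈ 69.615.
Law of sines: DE = FD·sin F/sin E ≈ 29.582.
Area = ½·FD·EF·sin F ≈ 882.61.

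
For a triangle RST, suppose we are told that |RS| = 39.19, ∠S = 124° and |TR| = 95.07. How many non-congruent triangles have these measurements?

|RS|·sin S = 39.19·sin(124°) ≈ 32.49.
Since ∠S is not acute, a triangle exists only if |TR| > |RS|; here |TR| > |RS|, so there is exactly one triangle.

1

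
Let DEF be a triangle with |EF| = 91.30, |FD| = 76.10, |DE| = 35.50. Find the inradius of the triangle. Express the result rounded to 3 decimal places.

Semiperimeter s = (91.3 + 76.1 + 35.5)/2 = 101.45.
Heron's formula: area = √(101.45·10.15·25.35·65.95) ≈ 1312.1.
Inradius = area/s = 1312.1/101.45 ≈ 12.933.

r ≈ 12.933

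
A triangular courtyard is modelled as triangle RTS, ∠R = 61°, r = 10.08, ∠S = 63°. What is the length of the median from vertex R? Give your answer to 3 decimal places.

The third angle is ∠T = 180° − ∠S − ∠R = 56.00°.
Law of sines: t = r·sin T/sin R ≈ 9.5547.
Law of sines: s = r·sin S/sin R ≈ 10.269.
Median from R: ½√(2·t² + 2·s² − r²) ≈ 8.5422.

8.542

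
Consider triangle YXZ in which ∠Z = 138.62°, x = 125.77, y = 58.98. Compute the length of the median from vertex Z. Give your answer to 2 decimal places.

m_Z ≈ 45.18

By the law of cosines, z² = y² + x² − 2·y·x·cos Z = 30429, so z ≈ 174.44.
Median from Z: ½√(2·y² + 2·x² − z²) ≈ 45.18.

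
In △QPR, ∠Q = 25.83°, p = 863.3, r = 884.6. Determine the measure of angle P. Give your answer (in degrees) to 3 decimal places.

74.043

By the law of cosines, q² = p² + r² − 2·p·r·cos Q = 1.5305e+05, so q ≈ 391.22.
Law of cosines again: cos P = (r² + q² − p²)/(2·r·q) ≈ 0.27492, so ∠P ≈ 74.04°.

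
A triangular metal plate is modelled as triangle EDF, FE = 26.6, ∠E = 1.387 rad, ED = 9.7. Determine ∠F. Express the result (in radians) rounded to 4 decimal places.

0.3667

By the law of cosines, DF² = FE² + ED² − 2·FE·ED·cos E = 707.34, so DF ≈ 26.596.
Law of cosines again: cos F = (DF² + FE² − ED²)/(2·DF·FE) ≈ 0.93350, so ∠F ≈ 0.367 rad.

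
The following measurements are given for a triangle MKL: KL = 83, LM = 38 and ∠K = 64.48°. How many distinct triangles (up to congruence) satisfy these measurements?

0

KL·sin K = 83·sin(64.48°) ≈ 74.9.
Since LM = 38 < 74.9 = KL sin K, no triangle exists.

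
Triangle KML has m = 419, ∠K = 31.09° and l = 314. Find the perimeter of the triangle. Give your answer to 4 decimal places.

By the law of cosines, k² = m² + l² − 2·m·l·cos K = 48822, so k ≈ 220.96.
Semiperimeter s = (220.96+419+314)/2 = 476.98.
Perimeter = 220.96 + 419 + 314 = 953.96.

953.9570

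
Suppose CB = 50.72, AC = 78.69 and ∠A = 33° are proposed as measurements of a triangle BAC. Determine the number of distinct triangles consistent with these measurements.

2

AC·sin A = 78.69·sin(33°) ≈ 42.86.
Since AC sin A < CB < AC (42.86 < 50.72 < 78.69), two triangles exist.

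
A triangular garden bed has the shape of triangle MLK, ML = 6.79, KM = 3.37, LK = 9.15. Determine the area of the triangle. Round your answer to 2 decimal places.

Semiperimeter s = (9.15 + 3.37 + 6.79)/2 = 9.655.
Heron's formula: area = √(9.655·0.505·6.285·2.865) ≈ 9.3699.

area ≈ 9.37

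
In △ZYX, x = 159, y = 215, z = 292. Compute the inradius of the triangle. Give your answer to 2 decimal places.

Semiperimeter s = (292 + 215 + 159)/2 = 333.
Heron's formula: area = √(333·41·118·174) ≈ 16743.
Inradius = area/s = 16743/333 ≈ 50.279.

50.28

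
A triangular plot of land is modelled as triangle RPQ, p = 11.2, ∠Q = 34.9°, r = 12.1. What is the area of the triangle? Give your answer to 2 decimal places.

area ≈ 38.77

Area = ½·r·p·sin Q ≈ 38.769.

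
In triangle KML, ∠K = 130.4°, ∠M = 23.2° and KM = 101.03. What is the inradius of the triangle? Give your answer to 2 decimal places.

18.94

The third angle is ∠L = 180° − ∠K − ∠M = 26.40°.
Law of sines: ML = KM·sin K/sin L ≈ 173.04.
Law of sines: LK = KM·sin M/sin L ≈ 89.511.
Area = ½·KM·ML·sin M ≈ 3443.4.
Semiperimeter s = (173.04+89.511+101.03)/2 = 181.79.
Inradius = area/s = 3443.4/181.79 ≈ 18.942.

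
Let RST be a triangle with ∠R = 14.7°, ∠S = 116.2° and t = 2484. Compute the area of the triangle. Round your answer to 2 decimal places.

929335.96

The third angle is ∠T = 180° − ∠R − ∠S = 49.10°.
Law of sines: r = t·sin R/sin T ≈ 833.94.
Law of sines: s = t·sin S/sin T ≈ 2948.7.
Area = ½·t·r·sin S ≈ 9.2934e+05.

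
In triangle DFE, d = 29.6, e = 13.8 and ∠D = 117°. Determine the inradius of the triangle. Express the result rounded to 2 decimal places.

3.97

Law of sines: sin E = e·sin D/d ≈ 0.41540.
Since d ≥ e, only the acute value applies: ∠E ≈ 24.54°.
Then ∠F = 180° − ∠D − ∠E ≈ 38.46°.
Law of sines gives f = d·sin F/sin D ≈ 20.66.
Area = ½·d·e·sin F ≈ 127.02.
Semiperimeter s = (29.6+20.66+13.8)/2 = 32.03.
Inradius = area/s = 127.02/32.03 ≈ 3.9656.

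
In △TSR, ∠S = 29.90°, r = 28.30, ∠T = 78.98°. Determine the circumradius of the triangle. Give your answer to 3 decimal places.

The third angle is ∠R = 180° − ∠T − ∠S = 71.12°.
Law of sines: t = r·sin T/sin R ≈ 29.358.
Law of sines: s = r·sin S/sin R ≈ 14.909.
Circumradius = r/(2 sin R) ≈ 14.955.

14.955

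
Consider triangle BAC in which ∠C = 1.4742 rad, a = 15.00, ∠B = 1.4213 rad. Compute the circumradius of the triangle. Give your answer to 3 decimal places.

The third angle is ∠A = π − ∠C − ∠B = 0.2461 rad.
Law of sines: b = a·sin B/sin A ≈ 60.885.
Law of sines: c = a·sin C/sin A ≈ 61.285.
Circumradius = a/(2 sin A) ≈ 30.786.

30.786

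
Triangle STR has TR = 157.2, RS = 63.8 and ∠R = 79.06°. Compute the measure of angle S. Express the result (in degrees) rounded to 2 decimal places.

77.59

By the law of cosines, ST² = TR² + RS² − 2·TR·RS·cos R = 24976, so ST ≈ 158.04.
Law of cosines again: cos S = (RS² + ST² − TR²)/(2·RS·ST) ≈ 0.21493, so ∠S ≈ 77.59°.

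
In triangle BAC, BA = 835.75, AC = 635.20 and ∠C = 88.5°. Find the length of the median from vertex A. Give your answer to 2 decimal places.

687.44

Law of sines: sin B = AC·sin C/BA ≈ 0.75978.
Since BA ≥ AC, only the acute value applies: ∠B ≈ 49.44°.
Then ∠A = 180° − ∠C − ∠B ≈ 42.06°.
Law of sines gives CB = BA·sin A/sin C ≈ 560.02.
Median from A: ½√(2·BA² + 2·AC² − CB²) ≈ 687.44.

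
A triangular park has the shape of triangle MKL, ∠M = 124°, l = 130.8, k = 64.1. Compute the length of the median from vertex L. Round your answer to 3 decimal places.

114.343

By the law of cosines, m² = k² + l² − 2·k·l·cos M = 30594, so m ≈ 174.91.
Median from L: ½√(2·m² + 2·k² − l²) ≈ 114.34.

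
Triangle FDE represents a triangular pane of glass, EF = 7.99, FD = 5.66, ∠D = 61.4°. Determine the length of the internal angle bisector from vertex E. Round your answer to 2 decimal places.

7.98

Law of sines: sin E = FD·sin D/EF ≈ 0.62195.
Since EF ≥ FD, only the acute value applies: ∠E ≈ 38.46°.
Then ∠F = 180° − ∠D − ∠E ≈ 80.14°.
Law of sines gives DE = EF·sin F/sin D ≈ 8.966.
The bisector from E has length 2·DE·EF·cos(∠E/2)/(DE+EF) ≈ 7.9785.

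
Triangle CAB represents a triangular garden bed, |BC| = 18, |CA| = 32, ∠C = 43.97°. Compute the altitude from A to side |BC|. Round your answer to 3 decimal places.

h_A ≈ 22.217

By the law of cosines, |AB|² = |BC|² + |CA|² − 2·|BC|·|CA|·cos C = 518.9, so |AB| ≈ 22.779.
Area = ½·|BC|·|CA|·sin C ≈ 199.95.
The altitude from A has length 2·area/|BC| ≈ 22.217.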